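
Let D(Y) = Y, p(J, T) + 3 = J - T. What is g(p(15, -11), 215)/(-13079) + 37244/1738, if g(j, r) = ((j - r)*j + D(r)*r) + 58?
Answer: 18834065/1033241 ≈ 18.228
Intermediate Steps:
p(J, T) = -3 + J - T (p(J, T) = -3 + (J - T) = -3 + J - T)
g(j, r) = 58 + r² + j*(j - r) (g(j, r) = ((j - r)*j + r*r) + 58 = (j*(j - r) + r²) + 58 = (r² + j*(j - r)) + 58 = 58 + r² + j*(j - r))
g(p(15, -11), 215)/(-13079) + 37244/1738 = (58 + (-3 + 15 - 1*(-11))² + 215² - 1*(-3 + 15 - 1*(-11))*215)/(-13079) + 37244/1738 = (58 + (-3 + 15 + 11)² + 46225 - 1*(-3 + 15 + 11)*215)*(-1/13079) + 37244*(1/1738) = (58 + 23² + 46225 - 1*23*215)*(-1/13079) + 18622/869 = (58 + 529 + 46225 - 4945)*(-1/13079) + 18622/869 = 41867*(-1/13079) + 18622/869 = -41867/13079 + 18622/869 = 18834065/1033241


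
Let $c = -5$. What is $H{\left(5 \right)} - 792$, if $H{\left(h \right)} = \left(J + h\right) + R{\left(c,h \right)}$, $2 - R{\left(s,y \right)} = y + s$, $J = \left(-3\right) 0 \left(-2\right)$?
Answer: $-785$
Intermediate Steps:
$J = 0$ ($J = 0 \left(-2\right) = 0$)
$R{\left(s,y \right)} = 2 - s - y$ ($R{\left(s,y \right)} = 2 - \left(y + s\right) = 2 - \left(s + y\right) = 2 - s - y$)
$H{\left(h \right)} = 7$ ($H{\left(h \right)} = \left(0 + h\right) - \left(-7 + h\right) = h + \left(2 + 5 - h\right) = h - \left(-7 + h\right) = 7$)
$H{\left(5 \right)} - 792 = 7 - 792 = -785$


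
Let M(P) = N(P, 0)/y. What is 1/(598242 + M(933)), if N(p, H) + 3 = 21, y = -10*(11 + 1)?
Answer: 20/11964837 ≈ 1.6716e-6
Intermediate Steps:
y = -120 (y = -10*12 = -120)
N(p, H) = 18 (N(p, H) = -3 + 21 = 18)
M(P) = -3/20 (M(P) = 18/(-120) = 18*(-1/120) = -3/20)
1/(598242 + M(933)) = 1/(598242 - 3/20) = 1/(11964837/20) = 20/11964837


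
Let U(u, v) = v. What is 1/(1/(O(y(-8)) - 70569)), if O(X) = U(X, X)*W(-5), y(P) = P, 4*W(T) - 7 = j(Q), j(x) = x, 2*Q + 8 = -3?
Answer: -70572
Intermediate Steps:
Q = -11/2 (Q = -4 + (½)*(-3) = -4 - 3/2 = -11/2 ≈ -5.5000)
W(T) = 3/8 (W(T) = 7/4 + (¼)*(-11/2) = 7/4 - 11/8 = 3/8)
O(X) = 3*X/8 (O(X) = X*(3/8) = 3*X/8)
1/(1/(O(y(-8)) - 70569)) = 1/(1/((3/8)*(-8) - 70569)) = 1/(1/(-3 - 70569)) = 1/(1/(-70572)) = 1/(-1/70572) = -70572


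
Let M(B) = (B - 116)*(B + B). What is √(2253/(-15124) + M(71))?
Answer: I*√365413281753/7562 ≈ 79.938*I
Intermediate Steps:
M(B) = 2*B*(-116 + B) (M(B) = (-116 + B)*(2*B) = 2*B*(-116 + B))
√(2253/(-15124) + M(71)) = √(2253/(-15124) + 2*71*(-116 + 71)) = √(2253*(-1/15124) + 2*71*(-45)) = √(-2253/15124 - 6390) = √(-96644613/15124) = I*√365413281753/7562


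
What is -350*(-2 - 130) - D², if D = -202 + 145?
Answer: 42951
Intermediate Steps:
D = -57
-350*(-2 - 130) - D² = -350*(-2 - 130) - 1*(-57)² = -350*(-132) - 1*3249 = 46200 - 3249 = 42951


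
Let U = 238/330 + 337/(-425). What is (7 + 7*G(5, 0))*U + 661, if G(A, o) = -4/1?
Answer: 3097217/4675 ≈ 662.51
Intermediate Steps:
G(A, o) = -4 (G(A, o) = -4*1 = -4)
U = -1006/14025 (U = 238*(1/330) + 337*(-1/425) = 119/165 - 337/425 = -1006/14025 ≈ -0.071729)
(7 + 7*G(5, 0))*U + 661 = (7 + 7*(-4))*(-1006/14025) + 661 = (7 - 28)*(-1006/14025) + 661 = -21*(-1006/14025) + 661 = 7042/4675 + 661 = 3097217/4675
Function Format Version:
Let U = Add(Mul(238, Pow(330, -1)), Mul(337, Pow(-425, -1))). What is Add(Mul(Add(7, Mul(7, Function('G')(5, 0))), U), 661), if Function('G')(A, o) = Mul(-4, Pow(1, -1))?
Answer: Rational(3097217, 4675) ≈ 662.51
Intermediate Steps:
Function('G')(A, o) = -4 (Function('G')(A, o) = Mul(-4, 1) = -4)
U = Rational(-1006, 14025) (U = Add(Mul(238, Rational(1, 330)), Mul(337, Rational(-1, 425))) = Add(Rational(119, 165), Rational(-337, 425)) = Rational(-1006, 14025) ≈ -0.071729)
Add(Mul(Add(7, Mul(7, Function('G')(5, 0))), U), 661) = Add(Mul(Add(7, Mul(7, -4)), Rational(-1006, 14025)), 661) = Add(Mul(Add(7, -28), Rational(-1006, 14025)), 661) = Add(Mul(-21, Rational(-1006, 14025)), 661) = Add(Rational(7042, 4675), 661) = Rational(3097217, 4675)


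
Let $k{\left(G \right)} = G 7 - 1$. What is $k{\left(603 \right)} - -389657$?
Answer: $393877$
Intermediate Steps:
$k{\left(G \right)} = -1 + 7 G$ ($k{\left(G \right)} = 7 G - 1 = -1 + 7 G$)
$k{\left(603 \right)} - -389657 = \left(-1 + 7 \cdot 603\right) - -389657 = \left(-1 + 4221\right) + 389657 = 4220 + 389657 = 393877$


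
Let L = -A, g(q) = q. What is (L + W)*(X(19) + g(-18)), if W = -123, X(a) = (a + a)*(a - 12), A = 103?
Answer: -56048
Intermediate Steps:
X(a) = 2*a*(-12 + a) (X(a) = (2*a)*(-12 + a) = 2*a*(-12 + a))
L = -103 (L = -1*103 = -103)
(L + W)*(X(19) + g(-18)) = (-103 - 123)*(2*19*(-12 + 19) - 18) = -226*(2*19*7 - 18) = -226*(266 - 18) = -226*248 = -56048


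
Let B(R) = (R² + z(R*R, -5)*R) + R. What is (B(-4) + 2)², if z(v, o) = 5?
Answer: 36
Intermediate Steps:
B(R) = R² + 6*R (B(R) = (R² + 5*R) + R = R² + 6*R)
(B(-4) + 2)² = (-4*(6 - 4) + 2)² = (-4*2 + 2)² = (-8 + 2)² = (-6)² = 36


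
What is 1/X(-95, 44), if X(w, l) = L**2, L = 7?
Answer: 1/49 ≈ 0.020408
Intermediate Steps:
X(w, l) = 49 (X(w, l) = 7**2 = 49)
1/X(-95, 44) = 1/49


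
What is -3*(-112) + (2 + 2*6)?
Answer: 350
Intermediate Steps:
-3*(-112) + (2 + 2*6) = 336 + (2 + 12) = 336 + 14 = 350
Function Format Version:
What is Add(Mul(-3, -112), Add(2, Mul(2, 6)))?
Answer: 350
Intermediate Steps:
Add(Mul(-3, -112), Add(2, Mul(2, 6))) = Add(336, Add(2, 12)) = Add(336, 14) = 350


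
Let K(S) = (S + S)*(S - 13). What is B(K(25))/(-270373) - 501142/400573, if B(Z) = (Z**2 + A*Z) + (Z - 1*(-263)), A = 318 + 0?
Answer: -356476568865/108304123729 ≈ -3.2914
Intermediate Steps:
K(S) = 2*S*(-13 + S) (K(S) = (2*S)*(-13 + S) = 2*S*(-13 + S))
A = 318
B(Z) = 263 + Z**2 + 319*Z (B(Z) = (Z**2 + 318*Z) + (Z - 1*(-263)) = (Z**2 + 318*Z) + (Z + 263) = (Z**2 + 318*Z) + (263 + Z) = 263 + Z**2 + 319*Z)
B(K(25))/(-270373) - 501142/400573 = (263 + (2*25*(-13 + 25))**2 + 319*(2*25*(-13 + 25)))/(-270373) - 501142/400573 = (263 + (2*25*12)**2 + 319*(2*25*12))*(-1/270373) - 501142*1/400573 = (263 + 600**2 + 319*600)*(-1/270373) - 501142/400573 = (263 + 360000 + 191400)*(-1/270373) - 501142/400573 = 551663*(-1/270373) - 501142/400573 = -551663/270373 - 501142/400573 = -356476568865/108304123729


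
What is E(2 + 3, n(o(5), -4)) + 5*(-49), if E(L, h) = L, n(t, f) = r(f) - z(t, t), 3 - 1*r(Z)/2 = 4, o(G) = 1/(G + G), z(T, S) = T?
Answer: -240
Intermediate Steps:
o(G) = 1/(2*G)
r(Z) = -2 (r(Z) = 6 - 2*4 = 6 - 8 = -2)
n(t, f) = -2 - t
E(2 + 3, n(o(5), -4)) + 5*(-49) = (2 + 3) + 5*(-49) = 5 - 245 = -240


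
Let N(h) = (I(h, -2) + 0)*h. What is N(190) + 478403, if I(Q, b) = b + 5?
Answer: 478973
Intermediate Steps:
I(Q, b) = 5 + b
N(h) = 3*h (N(h) = ((5 - 2) + 0)*h = (3 + 0)*h = 3*h)
N(190) + 478403 = 3*190 + 478403 = 570 + 478403 = 478973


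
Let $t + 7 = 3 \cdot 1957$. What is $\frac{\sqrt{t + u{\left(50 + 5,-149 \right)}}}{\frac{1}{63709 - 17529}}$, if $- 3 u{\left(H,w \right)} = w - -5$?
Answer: $92360 \sqrt{1478} \approx 3.5508 \cdot 10^{6}$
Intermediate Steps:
$t = 5864$ ($t = -7 + 3 \cdot 1957 = -7 + 5871 = 5864$)
$u{\left(H,w \right)} = - \frac{5}{3} - \frac{w}{3}$ ($u{\left(H,w \right)} = - \frac{w - -5}{3} = - \frac{w + 5}{3} = - \frac{5 + w}{3} = - \frac{5}{3} - \frac{w}{3}$)
$\frac{\sqrt{t + u{\left(50 + 5,-149 \right)}}}{\frac{1}{63709 - 17529}} = \frac{\sqrt{5864 - -48}}{\frac{1}{63709 - 17529}} = \frac{\sqrt{5864 + \left(- \frac{5}{3} + \frac{149}{3}\right)}}{\frac{1}{46180}} = \sqrt{5864 + 48} \frac{1}{\frac{1}{46180}} = \sqrt{5912} \cdot 46180 = 2 \sqrt{1478} \cdot 46180 = 92360 \sqrt{1478}$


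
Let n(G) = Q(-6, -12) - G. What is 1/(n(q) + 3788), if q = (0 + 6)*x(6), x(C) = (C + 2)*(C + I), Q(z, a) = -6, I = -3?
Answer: 1/3638 ≈ 0.00027488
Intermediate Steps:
x(C) = (-3 + C)*(2 + C) (x(C) = (C + 2)*(C - 3) = (2 + C)*(-3 + C) = (-3 + C)*(2 + C))
q = 144 (q = (0 + 6)*(-6 + 6**2 - 1*6) = 6*(-6 + 36 - 6) = 6*24 = 144)
n(G) = -6 - G
1/(n(q) + 3788) = 1/((-6 - 1*144) + 3788) = 1/((-6 - 144) + 3788) = 1/(-150 + 3788) = 1/3638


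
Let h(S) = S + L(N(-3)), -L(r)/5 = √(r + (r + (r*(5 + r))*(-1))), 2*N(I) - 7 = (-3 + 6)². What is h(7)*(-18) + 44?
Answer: -82 + 180*I*√22 ≈ -82.0 + 844.27*I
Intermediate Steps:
N(I) = 8 (N(I) = 7/2 + (-3 + 6)²/2 = 7/2 + (½)*3² = 7/2 + (½)*9 = 7/2 + 9/2 = 8)
L(r) = -5*√(2*r - r*(5 + r)) (L(r) = -5*√(r + (r + (r*(5 + r))*(-1))) = -5*√(r + (r - r*(5 + r))) = -5*√(2*r - r*(5 + r)))
h(S) = S - 10*I*√22 (h(S) = S - 5*2*I*√2*√(3 + 8) = S - 5*2*I*√22 = S - 10*I*√22)
h(7)*(-18) + 44 = (7 - 10*I*√22)*(-18) + 44 = (-126 + 180*I*√22) + 44 = -82 + 180*I*√22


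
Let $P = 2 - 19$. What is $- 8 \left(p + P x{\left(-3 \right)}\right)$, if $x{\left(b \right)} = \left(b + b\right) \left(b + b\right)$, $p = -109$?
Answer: $5768$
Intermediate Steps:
$P = -17$ ($P = 2 - 19 = -17$)
$x{\left(b \right)} = 4 b^{2}$ ($x{\left(b \right)} = 2 b 2 b = 4 b^{2}$)
$- 8 \left(p + P x{\left(-3 \right)}\right) = - 8 \left(-109 - 17 \cdot 4 \left(-3\right)^{2}\right) = - 8 \left(-109 - 17 \cdot 4 \cdot 9\right) = - 8 \left(-109 - 612\right) = \left(-8\right) \left(-721\right) = 5768$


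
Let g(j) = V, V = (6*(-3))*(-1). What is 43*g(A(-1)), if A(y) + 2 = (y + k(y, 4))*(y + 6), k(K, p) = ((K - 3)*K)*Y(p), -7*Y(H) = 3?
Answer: 774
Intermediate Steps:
Y(H) = -3/7 (Y(H) = -⅐*3 = -3/7)
k(K, p) = -3*K*(-3 + K)/7 (k(K, p) = ((K - 3)*K)*(-3/7) = ((-3 + K)*K)*(-3/7) = (K*(-3 + K))*(-3/7) = -3*K*(-3 + K)/7)
A(y) = -2 + (6 + y)*(y + 3*y*(3 - y)/7) (A(y) = -2 + (y + 3*y*(3 - y)/7)*(y + 6) = -2 + (y + 3*y*(3 - y)/7)*(6 + y) = -2 + (6 + y)*(y + 3*y*(3 - y)/7))
V = 18 (V = -18*(-1) = 18)
g(j) = 18
43*g(A(-1)) = 43*18 = 774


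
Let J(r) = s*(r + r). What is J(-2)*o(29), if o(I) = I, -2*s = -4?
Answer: -232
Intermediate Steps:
s = 2 (s = -1/2*(-4) = 2)
J(r) = 4*r (J(r) = 2*(r + r) = 2*(2*r) = 4*r)
J(-2)*o(29) = (4*(-2))*29 = -8*29 = -232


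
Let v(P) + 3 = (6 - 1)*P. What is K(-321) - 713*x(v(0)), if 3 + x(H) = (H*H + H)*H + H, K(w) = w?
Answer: 16791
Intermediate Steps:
v(P) = -3 + 5*P (v(P) = -3 + (6 - 1)*P = -3 + 5*P)
x(H) = -3 + H + H*(H + H²) (x(H) = -3 + ((H*H + H)*H + H) = -3 + ((H² + H)*H + H) = -3 + ((H + H²)*H + H) = -3 + (H*(H + H²) + H) = -3 + (H + H*(H + H²)) = -3 + H + H*(H + H²))
K(-321) - 713*x(v(0)) = -321 - 713*(-3 + (-3 + 5*0) + (-3 + 5*0)² + (-3 + 5*0)³) = -321 - 713*(-3 + (-3 + 0) + (-3 + 0)² + (-3 + 0)³) = -321 - 713*(-3 - 3 + (-3)² + (-3)³) = -321 - 713*(-3 - 3 + 9 - 27) = -321 - 713*(-24) = -321 + 17112 = 16791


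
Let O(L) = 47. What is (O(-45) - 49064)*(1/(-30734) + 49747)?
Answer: -74943282266049/30734 ≈ -2.4384e+9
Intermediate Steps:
(O(-45) - 49064)*(1/(-30734) + 49747) = (47 - 49064)*(1/(-30734) + 49747) = -49017*(-1/30734 + 49747) = -49017*1528924297/30734 = -74943282266049/30734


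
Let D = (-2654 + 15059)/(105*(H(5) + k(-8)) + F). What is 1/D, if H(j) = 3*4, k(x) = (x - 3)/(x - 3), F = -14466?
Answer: -4367/4135 ≈ -1.0561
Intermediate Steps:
k(x) = 1 (k(x) = (-3 + x)/(-3 + x) = 1)
H(j) = 12
D = -4135/4367 (D = (-2654 + 15059)/(105*(12 + 1) - 14466) = 12405/(105*13 - 14466) = 12405/(1365 - 14466) = 12405/(-13101) = 12405*(-1/13101) = -4135/4367 ≈ -0.94687)
1/D = 1/(-4135/4367) = -4367/4135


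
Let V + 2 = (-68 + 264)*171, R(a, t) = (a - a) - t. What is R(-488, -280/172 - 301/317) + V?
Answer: 456864467/13631 ≈ 33517.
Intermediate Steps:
R(a, t) = -t (R(a, t) = 0 - t = -t)
V = 33514 (V = -2 + (-68 + 264)*171 = -2 + 196*171 = -2 + 33516 = 33514)
R(-488, -280/172 - 301/317) + V = -(-280/172 - 301/317) + 33514 = -(-280*1/172 - 301*1/317) + 33514 = -(-70/43 - 301/317) + 33514 = -1*(-35133/13631) + 33514 = 35133/13631 + 33514 = 456864467/13631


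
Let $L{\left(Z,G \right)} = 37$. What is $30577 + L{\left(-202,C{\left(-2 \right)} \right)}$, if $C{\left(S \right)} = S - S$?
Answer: $30614$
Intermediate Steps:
$C{\left(S \right)} = 0$
$30577 + L{\left(-202,C{\left(-2 \right)} \right)} = 30577 + 37 = 30614$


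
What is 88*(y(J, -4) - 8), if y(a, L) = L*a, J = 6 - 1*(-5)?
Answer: -4576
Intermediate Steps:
J = 11 (J = 6 + 5 = 11)
88*(y(J, -4) - 8) = 88*(-4*11 - 8) = 88*(-44 - 8) = 88*(-52) = -4576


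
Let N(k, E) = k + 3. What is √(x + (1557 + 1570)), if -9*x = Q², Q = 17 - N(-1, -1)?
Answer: √3102 ≈ 55.696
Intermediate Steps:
N(k, E) = 3 + k
Q = 15 (Q = 17 - (3 - 1) = 17 - 1*2 = 17 - 2 = 15)
x = -25 (x = -⅑*15² = -⅑*225 = -25)
√(x + (1557 + 1570)) = √(-25 + (1557 + 1570)) = √(-25 + 3127) = √3102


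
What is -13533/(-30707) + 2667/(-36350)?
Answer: 410028981/1116199450 ≈ 0.36734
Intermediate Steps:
-13533/(-30707) + 2667/(-36350) = -13533*(-1/30707) + 2667*(-1/36350) = 13533/30707 - 2667/36350 = 410028981/1116199450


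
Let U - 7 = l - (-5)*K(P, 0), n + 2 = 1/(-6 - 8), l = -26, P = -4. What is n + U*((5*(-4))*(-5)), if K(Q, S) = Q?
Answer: -54629/14 ≈ -3902.1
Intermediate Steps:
n = -29/14 (n = -2 + 1/(-6 - 8) = -2 + 1/(-14) = -2 - 1/14 = -29/14 ≈ -2.0714)
U = -39 (U = 7 + (-26 - (-5)*(-4)) = 7 + (-26 - 1*20) = 7 + (-26 - 20) = 7 - 46 = -39)
n + U*((5*(-4))*(-5)) = -29/14 - 39*5*(-4)*(-5) = -29/14 - (-780)*(-5) = -29/14 - 39*100 = -29/14 - 3900 = -54629/14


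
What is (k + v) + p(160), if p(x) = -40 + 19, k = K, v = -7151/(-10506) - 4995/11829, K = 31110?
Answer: 1287877440965/41425158 ≈ 31089.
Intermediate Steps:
v = 10703903/41425158 (v = -7151*(-1/10506) - 4995*1/11829 = 7151/10506 - 1665/3943 = 10703903/41425158 ≈ 0.25839)
k = 31110
p(x) = -21
(k + v) + p(160) = (31110 + 10703903/41425158) - 21 = 1288747369283/41425158 - 21 = 1287877440965/41425158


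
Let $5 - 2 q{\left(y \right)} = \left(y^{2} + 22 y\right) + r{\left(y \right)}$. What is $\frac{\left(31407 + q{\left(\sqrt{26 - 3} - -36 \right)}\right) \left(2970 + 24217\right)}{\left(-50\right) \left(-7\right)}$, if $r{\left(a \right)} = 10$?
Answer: $\frac{825098263}{350} - \frac{1277789 \sqrt{23}}{350} \approx 2.3399 \cdot 10^{6}$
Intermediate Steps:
$q{\left(y \right)} = - \frac{5}{2} - 11 y - \frac{y^{2}}{2}$ ($q{\left(y \right)} = \frac{5}{2} - \frac{\left(y^{2} + 22 y\right) + 10}{2} = \frac{5}{2} - \frac{10 + y^{2} + 22 y}{2} = \frac{5}{2} - \left(5 + \frac{y^{2}}{2} + 11 y\right) = - \frac{5}{2} - 11 y - \frac{y^{2}}{2}$)
$\frac{\left(31407 + q{\left(\sqrt{26 - 3} - -36 \right)}\right) \left(2970 + 24217\right)}{\left(-50\right) \left(-7\right)} = \frac{\left(31407 - \left(\frac{5}{2} + \frac{\left(\sqrt{26 - 3} - -36\right)^{2}}{2} + 11 \left(\sqrt{26 - 3} - -36\right)\right)\right) \left(2970 + 24217\right)}{\left(-50\right) \left(-7\right)} = \frac{\left(31407 - \left(\frac{5}{2} + \frac{\left(\sqrt{23} + 36\right)^{2}}{2} + 11 \left(\sqrt{23} + 36\right)\right)\right) 27187}{350} = \left(31407 - \left(\frac{5}{2} + \frac{\left(36 + \sqrt{23}\right)^{2}}{2} + 11 \left(36 + \sqrt{23}\right)\right)\right) 27187 \cdot \frac{1}{350} = \left(31407 - \left(\frac{797}{2} + \frac{\left(36 + \sqrt{23}\right)^{2}}{2} + 11 \sqrt{23}\right)\right) 27187 \cdot \frac{1}{350} = \left(\frac{62017}{2} - 11 \sqrt{23} - \frac{\left(36 + \sqrt{23}\right)^{2}}{2}\right) 27187 \cdot \frac{1}{350} = \left(\frac{1686056179}{2} - 299057 \sqrt{23} - \frac{27187 \left(36 + \sqrt{23}\right)^{2}}{2}\right) \frac{1}{350} = \frac{1686056179}{700} - \frac{299057 \sqrt{23}}{350} - \frac{27187 \left(36 + \sqrt{23}\right)^{2}}{700}$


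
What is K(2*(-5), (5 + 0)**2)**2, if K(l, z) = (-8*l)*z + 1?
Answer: 4004001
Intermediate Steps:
K(l, z) = 1 - 8*l*z (K(l, z) = -8*l*z + 1 = 1 - 8*l*z)
K(2*(-5), (5 + 0)**2)**2 = (1 - 8*2*(-5)*(5 + 0)**2)**2 = (1 - 8*(-10)*5**2)**2 = (1 - 8*(-10)*25)**2 = (1 + 2000)**2 = 2001**2 = 4004001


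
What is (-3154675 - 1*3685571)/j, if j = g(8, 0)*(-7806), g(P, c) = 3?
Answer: 1140041/3903 ≈ 292.09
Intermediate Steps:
j = -23418 (j = 3*(-7806) = -23418)
(-3154675 - 1*3685571)/j = (-3154675 - 1*3685571)/(-23418) = (-3154675 - 3685571)*(-1/23418) = -6840246*(-1/23418) = 1140041/3903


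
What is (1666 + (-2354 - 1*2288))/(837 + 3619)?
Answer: -372/557 ≈ -0.66786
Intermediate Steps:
(1666 + (-2354 - 1*2288))/(837 + 3619) = (1666 + (-2354 - 2288))/4456 = (1666 - 4642)*(1/4456) = -2976*1/4456 = -372/557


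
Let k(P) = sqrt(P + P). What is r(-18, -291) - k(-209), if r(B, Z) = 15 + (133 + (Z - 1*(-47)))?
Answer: -96 - I*sqrt(418) ≈ -96.0 - 20.445*I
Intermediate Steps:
k(P) = sqrt(2)*sqrt(P) (k(P) = sqrt(2*P) = sqrt(2)*sqrt(P))
r(B, Z) = 195 + Z (r(B, Z) = 15 + (133 + (Z + 47)) = 15 + (133 + (47 + Z)) = 15 + (180 + Z) = 195 + Z)
r(-18, -291) - k(-209) = (195 - 291) - sqrt(2)*sqrt(-209) = -96 - sqrt(2)*I*sqrt(209) = -96 - I*sqrt(418)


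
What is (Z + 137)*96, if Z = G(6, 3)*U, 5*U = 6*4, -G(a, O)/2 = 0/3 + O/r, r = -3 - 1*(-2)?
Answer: 79584/5 ≈ 15917.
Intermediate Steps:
r = -1 (r = -3 + 2 = -1)
G(a, O) = 2*O (G(a, O) = -2*(0/3 + O/(-1)) = -2*(0*(⅓) + O*(-1)) = -2*(0 - O) = -(-2)*O = 2*O)
U = 24/5 (U = (6*4)/5 = (⅕)*24 = 24/5 ≈ 4.8000)
Z = 144/5 (Z = (2*3)*(24/5) = 6*(24/5) = 144/5 ≈ 28.800)
(Z + 137)*96 = (144/5 + 137)*96 = (829/5)*96 = 79584/5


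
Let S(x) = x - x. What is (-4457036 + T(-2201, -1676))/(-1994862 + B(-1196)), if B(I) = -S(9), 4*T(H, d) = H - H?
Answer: 2228518/997431 ≈ 2.2343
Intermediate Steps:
S(x) = 0
T(H, d) = 0 (T(H, d) = (H - H)/4 = (¼)*0 = 0)
B(I) = 0 (B(I) = -1*0 = 0)
(-4457036 + T(-2201, -1676))/(-1994862 + B(-1196)) = (-4457036 + 0)/(-1994862 + 0) = -4457036/(-1994862) = -4457036*(-1/1994862) = 2228518/997431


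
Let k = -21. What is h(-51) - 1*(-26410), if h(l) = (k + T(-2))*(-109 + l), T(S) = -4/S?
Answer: 29450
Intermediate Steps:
h(l) = 2071 - 19*l (h(l) = (-21 - 4/(-2))*(-109 + l) = (-21 - 4*(-½))*(-109 + l) = (-21 + 2)*(-109 + l) = -19*(-109 + l) = 2071 - 19*l)
h(-51) - 1*(-26410) = (2071 - 19*(-51)) - 1*(-26410) = (2071 + 969) + 26410 = 3040 + 26410 = 29450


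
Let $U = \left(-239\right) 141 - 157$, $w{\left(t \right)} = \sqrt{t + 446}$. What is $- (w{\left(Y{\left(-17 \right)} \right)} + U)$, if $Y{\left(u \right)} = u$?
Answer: $33856 - \sqrt{429} \approx 33835.0$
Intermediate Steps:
$w{\left(t \right)} = \sqrt{446 + t}$
$U = -33856$ ($U = -33699 - 157 = -33856$)
$- (w{\left(Y{\left(-17 \right)} \right)} + U) = - (\sqrt{446 - 17} - 33856) = - (\sqrt{429} - 33856) = - (-33856 + \sqrt{429}) = 33856 - \sqrt{429}$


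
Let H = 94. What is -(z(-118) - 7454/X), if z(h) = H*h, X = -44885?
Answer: 497856966/44885 ≈ 11092.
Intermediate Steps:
z(h) = 94*h
-(z(-118) - 7454/X) = -(94*(-118) - 7454/(-44885)) = -(-11092 - 7454*(-1)/44885) = -(-11092 - 1*(-7454/44885)) = -(-11092 + 7454/44885) = -1*(-497856966/44885) = 497856966/44885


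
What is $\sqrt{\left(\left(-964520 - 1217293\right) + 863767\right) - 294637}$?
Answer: $3 i \sqrt{179187} \approx 1269.9 i$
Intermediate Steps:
$\sqrt{\left(\left(-964520 - 1217293\right) + 863767\right) - 294637} = \sqrt{\left(-2181813 + 863767\right) - 294637} = \sqrt{-1318046 - 294637} = \sqrt{-1612683} = 3 i \sqrt{179187}$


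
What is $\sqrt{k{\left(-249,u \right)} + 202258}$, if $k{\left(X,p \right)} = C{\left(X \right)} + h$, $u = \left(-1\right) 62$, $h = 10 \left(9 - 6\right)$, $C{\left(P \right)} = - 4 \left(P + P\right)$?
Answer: $2 \sqrt{51070} \approx 451.97$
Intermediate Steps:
$C{\left(P \right)} = - 8 P$ ($C{\left(P \right)} = - 4 \cdot 2 P = - 8 P$)
$h = 30$ ($h = 10 \cdot 3 = 30$)
$u = -62$
$k{\left(X,p \right)} = 30 - 8 X$ ($k{\left(X,p \right)} = - 8 X + 30 = 30 - 8 X$)
$\sqrt{k{\left(-249,u \right)} + 202258} = \sqrt{\left(30 - -1992\right) + 202258} = \sqrt{\left(30 + 1992\right) + 202258} = \sqrt{2022 + 202258} = \sqrt{204280} = 2 \sqrt{51070}$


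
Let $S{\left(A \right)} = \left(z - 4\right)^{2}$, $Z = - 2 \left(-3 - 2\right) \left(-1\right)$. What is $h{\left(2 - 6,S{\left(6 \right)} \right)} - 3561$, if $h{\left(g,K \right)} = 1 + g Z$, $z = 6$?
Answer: $-3520$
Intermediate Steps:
$Z = -10$ ($Z = \left(-2\right) \left(-5\right) \left(-1\right) = 10 \left(-1\right) = -10$)
$S{\left(A \right)} = 4$ ($S{\left(A \right)} = \left(6 - 4\right)^{2} = 2^{2} = 4$)
$h{\left(g,K \right)} = 1 - 10 g$ ($h{\left(g,K \right)} = 1 + g \left(-10\right) = 1 - 10 g$)
$h{\left(2 - 6,S{\left(6 \right)} \right)} - 3561 = \left(1 - 10 \left(2 - 6\right)\right) - 3561 = \left(1 - -40\right) - 3561 = \left(1 + 40\right) - 3561 = 41 - 3561 = -3520$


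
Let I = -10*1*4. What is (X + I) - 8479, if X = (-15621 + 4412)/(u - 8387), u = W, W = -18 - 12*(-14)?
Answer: -70159794/8237 ≈ -8517.6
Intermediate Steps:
I = -40 (I = -10*4 = -40)
W = 150 (W = -18 + 168 = 150)
u = 150
X = 11209/8237 (X = (-15621 + 4412)/(150 - 8387) = -11209/(-8237) = -11209*(-1/8237) = 11209/8237 ≈ 1.3608)
(X + I) - 8479 = (11209/8237 - 40) - 8479 = -318271/8237 - 8479 = -70159794/8237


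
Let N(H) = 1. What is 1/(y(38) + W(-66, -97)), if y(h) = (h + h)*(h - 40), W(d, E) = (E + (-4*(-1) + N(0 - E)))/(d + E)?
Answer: -163/24684 ≈ -0.0066035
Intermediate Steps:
W(d, E) = (5 + E)/(E + d) (W(d, E) = (E + (-4*(-1) + 1))/(d + E) = (E + (4 + 1))/(E + d) = (E + 5)/(E + d) = (5 + E)/(E + d))
y(h) = 2*h*(-40 + h) (y(h) = (2*h)*(-40 + h) = 2*h*(-40 + h))
1/(y(38) + W(-66, -97)) = 1/(2*38*(-40 + 38) + (5 - 97)/(-97 - 66)) = 1/(2*38*(-2) - 92/(-163)) = 1/(-152 - 1/163*(-92)) = 1/(-152 + 92/163) = 1/(-24684/163) = -163/24684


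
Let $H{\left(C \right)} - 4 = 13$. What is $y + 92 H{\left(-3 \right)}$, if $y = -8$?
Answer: $1556$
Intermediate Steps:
$H{\left(C \right)} = 17$ ($H{\left(C \right)} = 4 + 13 = 17$)
$y + 92 H{\left(-3 \right)} = -8 + 92 \cdot 17 = -8 + 1564 = 1556$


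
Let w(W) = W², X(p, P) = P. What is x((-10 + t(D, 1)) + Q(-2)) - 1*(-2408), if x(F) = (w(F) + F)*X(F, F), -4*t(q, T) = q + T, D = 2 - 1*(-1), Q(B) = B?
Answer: 380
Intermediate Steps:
D = 3 (D = 2 + 1 = 3)
t(q, T) = -T/4 - q/4 (t(q, T) = -(q + T)/4 = -(T + q)/4 = -T/4 - q/4)
x(F) = F*(F + F²) (x(F) = (F² + F)*F = (F + F²)*F = F*(F + F²))
x((-10 + t(D, 1)) + Q(-2)) - 1*(-2408) = ((-10 + (-¼*1 - ¼*3)) - 2)²*(1 + ((-10 + (-¼*1 - ¼*3)) - 2)) - 1*(-2408) = ((-10 + (-¼ - ¾)) - 2)²*(1 + ((-10 + (-¼ - ¾)) - 2)) + 2408 = ((-10 - 1) - 2)²*(1 + ((-10 - 1) - 2)) + 2408 = (-11 - 2)²*(1 + (-11 - 2)) + 2408 = (-13)²*(1 - 13) + 2408 = 169*(-12) + 2408 = -2028 + 2408 = 380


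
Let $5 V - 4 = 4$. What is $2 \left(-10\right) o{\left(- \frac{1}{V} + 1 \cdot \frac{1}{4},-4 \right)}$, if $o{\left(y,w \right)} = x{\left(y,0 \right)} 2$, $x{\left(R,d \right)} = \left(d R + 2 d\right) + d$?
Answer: $0$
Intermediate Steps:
$V = \frac{8}{5}$ ($V = \frac{4}{5} + \frac{1}{5} \cdot 4 = \frac{4}{5} + \frac{4}{5} = \frac{8}{5} \approx 1.6$)
$x{\left(R,d \right)} = 3 d + R d$ ($x{\left(R,d \right)} = \left(R d + 2 d\right) + d = \left(2 d + R d\right) + d = 3 d + R d$)
$o{\left(y,w \right)} = 0$ ($o{\left(y,w \right)} = 0 \left(3 + y\right) 2 = 0 \cdot 2 = 0$)
$2 \left(-10\right) o{\left(- \frac{1}{V} + 1 \cdot \frac{1}{4},-4 \right)} = 2 \left(-10\right) 0 = \left(-20\right) 0 = 0$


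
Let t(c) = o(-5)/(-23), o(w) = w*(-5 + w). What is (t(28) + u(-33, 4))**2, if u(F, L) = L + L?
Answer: 17956/529 ≈ 33.943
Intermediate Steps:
u(F, L) = 2*L
t(c) = -50/23 (t(c) = -5*(-5 - 5)/(-23) = -5*(-10)*(-1/23) = 50*(-1/23) = -50/23)
(t(28) + u(-33, 4))**2 = (-50/23 + 2*4)**2 = (-50/23 + 8)**2 = (134/23)**2 = 17956/529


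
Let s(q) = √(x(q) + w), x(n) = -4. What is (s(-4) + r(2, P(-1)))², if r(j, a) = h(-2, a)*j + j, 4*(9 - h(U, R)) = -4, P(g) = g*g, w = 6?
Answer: (22 + √2)² ≈ 548.23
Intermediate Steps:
s(q) = √2 (s(q) = √(-4 + 6) = √2)
P(g) = g²
h(U, R) = 10 (h(U, R) = 9 - ¼*(-4) = 9 + 1 = 10)
r(j, a) = 11*j (r(j, a) = 10*j + j = 11*j)
(s(-4) + r(2, P(-1)))² = (√2 + 11*2)² = (√2 + 22)² = (22 + √2)²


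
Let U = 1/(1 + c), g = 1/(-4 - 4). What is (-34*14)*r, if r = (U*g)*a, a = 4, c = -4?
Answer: -238/3 ≈ -79.333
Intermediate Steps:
g = -⅛ (g = 1/(-8) = -⅛ ≈ -0.12500)
U = -⅓ (U = 1/(1 - 4) = 1/(-3) = -⅓ ≈ -0.33333)
r = ⅙ (r = -⅓*(-⅛)*4 = (1/24)*4 = ⅙ ≈ 0.16667)
(-34*14)*r = -34*14*(⅙) = -476*⅙ = -238/3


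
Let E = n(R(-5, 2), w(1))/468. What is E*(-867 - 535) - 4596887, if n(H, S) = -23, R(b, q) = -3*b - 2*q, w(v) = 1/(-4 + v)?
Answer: -1075655435/234 ≈ -4.5968e+6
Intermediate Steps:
E = -23/468 ≈ -0.049145
E*(-867 - 535) - 4596887 = -23*(-867 - 535)/468 - 4596887 = -23/468*(-1402) - 4596887 = 16123/234 - 4596887 = -1075655435/234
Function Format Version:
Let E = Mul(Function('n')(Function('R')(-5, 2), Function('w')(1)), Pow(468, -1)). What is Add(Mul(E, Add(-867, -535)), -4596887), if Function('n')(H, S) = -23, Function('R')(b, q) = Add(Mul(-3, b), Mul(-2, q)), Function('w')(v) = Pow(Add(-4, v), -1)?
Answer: Rational(-1075655435, 234) ≈ -4.5968e+6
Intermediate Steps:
E = Rational(-23, 468) (E = Mul(-23, Pow(468, -1)) = Mul(-23, Rational(1, 468)) = Rational(-23, 468) ≈ -0.049145)
Add(Mul(E, Add(-867, -535)), -4596887) = Add(Mul(Rational(-23, 468), Add(-867, -535)), -4596887) = Add(Mul(Rational(-23, 468), -1402), -4596887) = Add(Rational(16123, 234), -4596887) = Rational(-1075655435, 234)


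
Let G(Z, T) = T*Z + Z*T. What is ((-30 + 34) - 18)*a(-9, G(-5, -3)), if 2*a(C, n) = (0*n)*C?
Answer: 0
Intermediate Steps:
G(Z, T) = 2*T*Z (G(Z, T) = T*Z + T*Z = 2*T*Z)
a(C, n) = 0 (a(C, n) = ((0*n)*C)/2 = (0*C)/2 = (½)*0 = 0)
((-30 + 34) - 18)*a(-9, G(-5, -3)) = ((-30 + 34) - 18)*0 = (4 - 18)*0 = -14*0 = 0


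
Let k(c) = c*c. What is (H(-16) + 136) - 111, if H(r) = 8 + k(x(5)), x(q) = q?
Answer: 58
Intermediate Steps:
k(c) = c²
H(r) = 33 (H(r) = 8 + 5² = 8 + 25 = 33)
(H(-16) + 136) - 111 = (33 + 136) - 111 = 169 - 111 = 58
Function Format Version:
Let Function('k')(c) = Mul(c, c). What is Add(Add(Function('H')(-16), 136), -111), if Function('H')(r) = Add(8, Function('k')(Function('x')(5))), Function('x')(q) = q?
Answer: 58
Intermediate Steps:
Function('k')(c) = Pow(c, 2)
Function('H')(r) = 33 (Function('H')(r) = Add(8, Pow(5, 2)) = Add(8, 25) = 33)
Add(Add(Function('H')(-16), 136), -111) = Add(Add(33, 136), -111) = Add(169, -111) = 58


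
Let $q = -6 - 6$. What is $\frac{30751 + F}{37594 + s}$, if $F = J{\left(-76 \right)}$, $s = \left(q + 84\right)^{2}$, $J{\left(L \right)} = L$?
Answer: $\frac{30675}{42778} \approx 0.71707$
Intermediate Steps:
$q = -12$ ($q = -6 - 6 = -12$)
$s = 5184$ ($s = \left(-12 + 84\right)^{2} = 72^{2} = 5184$)
$F = -76$
$\frac{30751 + F}{37594 + s} = \frac{30751 - 76}{37594 + 5184} = \frac{30675}{42778}$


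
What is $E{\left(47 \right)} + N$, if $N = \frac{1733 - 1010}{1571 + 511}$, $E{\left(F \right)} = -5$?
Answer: $- \frac{3229}{694} \approx -4.6527$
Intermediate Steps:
$N = \frac{241}{694}$ ($N = \frac{723}{2082} = 723 \cdot \frac{1}{2082} = \frac{241}{694} \approx 0.34726$)
$E{\left(47 \right)} + N = -5 + \frac{241}{694} = - \frac{3229}{694}$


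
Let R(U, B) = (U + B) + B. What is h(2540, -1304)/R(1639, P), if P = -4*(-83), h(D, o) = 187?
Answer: 187/2303 ≈ 0.081198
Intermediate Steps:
P = 332
R(U, B) = U + 2*B (R(U, B) = (B + U) + B = U + 2*B)
h(2540, -1304)/R(1639, P) = 187/(1639 + 2*332) = 187/(1639 + 664) = 187/2303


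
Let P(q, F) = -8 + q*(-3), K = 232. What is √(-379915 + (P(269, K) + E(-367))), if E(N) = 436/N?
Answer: I*√51280302982/367 ≈ 617.03*I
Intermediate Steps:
P(q, F) = -8 - 3*q
√(-379915 + (P(269, K) + E(-367))) = √(-379915 + ((-8 - 3*269) + 436/(-367))) = √(-379915 + ((-8 - 807) + 436*(-1/367))) = √(-379915 + (-815 - 436/367)) = √(-379915 - 299541/367) = √(-139728346/367) = I*√51280302982/367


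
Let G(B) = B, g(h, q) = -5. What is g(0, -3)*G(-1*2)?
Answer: 10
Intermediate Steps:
g(0, -3)*G(-1*2) = -(-5)*2 = -5*(-2) = 10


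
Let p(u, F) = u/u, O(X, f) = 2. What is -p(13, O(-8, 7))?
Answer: -1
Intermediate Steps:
p(u, F) = 1
-p(13, O(-8, 7)) = -1*1 = -1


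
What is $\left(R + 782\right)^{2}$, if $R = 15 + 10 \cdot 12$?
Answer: $840889$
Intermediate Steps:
$R = 135$ ($R = 15 + 120 = 135$)
$\left(R + 782\right)^{2} = \left(135 + 782\right)^{2} = 917^{2} = 840889$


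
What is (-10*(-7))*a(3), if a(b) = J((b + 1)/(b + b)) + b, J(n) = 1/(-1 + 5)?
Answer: 455/2 ≈ 227.50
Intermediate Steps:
J(n) = ¼ (J(n) = 1/4 = ¼)
a(b) = ¼ + b
(-10*(-7))*a(3) = (-10*(-7))*(¼ + 3) = 70*(13/4) = 455/2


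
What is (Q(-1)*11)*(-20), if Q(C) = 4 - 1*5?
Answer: 220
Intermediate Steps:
Q(C) = -1 (Q(C) = 4 - 5 = -1)
(Q(-1)*11)*(-20) = -1*11*(-20) = -11*(-20) = 220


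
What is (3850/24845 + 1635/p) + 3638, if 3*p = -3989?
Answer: 72088737143/19821341 ≈ 3636.9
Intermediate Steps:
p = -3989/3 (p = (⅓)*(-3989) = -3989/3 ≈ -1329.7)
(3850/24845 + 1635/p) + 3638 = (3850/24845 + 1635/(-3989/3)) + 3638 = (3850*(1/24845) + 1635*(-3/3989)) + 3638 = (770/4969 - 4905/3989) + 3638 = -21301415/19821341 + 3638 = 72088737143/19821341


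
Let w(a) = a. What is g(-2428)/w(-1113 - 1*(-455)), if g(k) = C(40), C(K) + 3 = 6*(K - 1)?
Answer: -33/94 ≈ -0.35106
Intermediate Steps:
C(K) = -9 + 6*K (C(K) = -3 + 6*(K - 1) = -3 + 6*(-1 + K) = -3 + (-6 + 6*K) = -9 + 6*K)
g(k) = 231 (g(k) = -9 + 6*40 = -9 + 240 = 231)
g(-2428)/w(-1113 - 1*(-455)) = 231/(-1113 - 1*(-455)) = 231/(-1113 + 455) = 231/(-658) = 231*(-1/658) = -33/94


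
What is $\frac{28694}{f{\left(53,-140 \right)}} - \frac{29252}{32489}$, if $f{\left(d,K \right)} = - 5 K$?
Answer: $\frac{455881483}{11371150} \approx 40.091$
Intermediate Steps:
$\frac{28694}{f{\left(53,-140 \right)}} - \frac{29252}{32489} = \frac{28694}{\left(-5\right) \left(-140\right)} - \frac{29252}{32489} = \frac{28694}{700} - \frac{29252}{32489} = 28694 \cdot \frac{1}{700} - \frac{29252}{32489} = \frac{14347}{350} - \frac{29252}{32489} = \frac{455881483}{11371150}$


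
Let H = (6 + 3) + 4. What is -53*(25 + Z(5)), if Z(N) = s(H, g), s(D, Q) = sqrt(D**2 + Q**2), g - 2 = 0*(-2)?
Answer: -1325 - 53*sqrt(173) ≈ -2022.1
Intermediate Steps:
g = 2 (g = 2 + 0*(-2) = 2 + 0 = 2)
H = 13 (H = 9 + 4 = 13)
Z(N) = sqrt(173) (Z(N) = sqrt(13**2 + 2**2) = sqrt(169 + 4) = sqrt(173))
-53*(25 + Z(5)) = -53*(25 + sqrt(173)) = -1325 - 53*sqrt(173)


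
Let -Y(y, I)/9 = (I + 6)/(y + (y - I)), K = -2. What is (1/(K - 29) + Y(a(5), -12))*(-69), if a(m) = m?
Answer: -56994/341 ≈ -167.14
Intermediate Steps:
Y(y, I) = -9*(6 + I)/(-I + 2*y) (Y(y, I) = -9*(I + 6)/(y + (y - I)) = -9*(6 + I)/(-I + 2*y))
(1/(K - 29) + Y(a(5), -12))*(-69) = (1/(-2 - 29) + 9*(6 - 12)/(-12 - 2*5))*(-69) = (1/(-31) + 9*(-6)/(-12 - 10))*(-69) = (-1/31 + 9*(-6)/(-22))*(-69) = (-1/31 + 9*(-1/22)*(-6))*(-69) = (-1/31 + 27/11)*(-69) = (826/341)*(-69) = -56994/341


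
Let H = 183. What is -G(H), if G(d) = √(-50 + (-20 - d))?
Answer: -I*√253 ≈ -15.906*I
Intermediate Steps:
G(d) = √(-70 - d)
-G(H) = -√(-70 - 1*183) = -√(-70 - 183) = -√(-253) = -I*√253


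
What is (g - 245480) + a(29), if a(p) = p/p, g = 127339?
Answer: -118140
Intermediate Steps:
a(p) = 1
(g - 245480) + a(29) = (127339 - 245480) + 1 = -118141 + 1 = -118140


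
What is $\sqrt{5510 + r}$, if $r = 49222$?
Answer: $2 \sqrt{13683} \approx 233.95$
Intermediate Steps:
$\sqrt{5510 + r} = \sqrt{5510 + 49222} = \sqrt{54732} = 2 \sqrt{13683}$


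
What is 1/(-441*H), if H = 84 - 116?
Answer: 1/14112 ≈ 7.0862e-5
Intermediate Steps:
H = -32
1/(-441*H) = 1/(-441*(-32)) = 1/14112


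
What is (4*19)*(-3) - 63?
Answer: -291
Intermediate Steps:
(4*19)*(-3) - 63 = 76*(-3) - 63 = -228 - 63 = -291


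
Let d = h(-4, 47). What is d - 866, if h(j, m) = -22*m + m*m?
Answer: 309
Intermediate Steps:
h(j, m) = m² - 22*m (h(j, m) = -22*m + m² = m² - 22*m)
d = 1175 (d = 47*(-22 + 47) = 47*25 = 1175)
d - 866 = 1175 - 866 = 309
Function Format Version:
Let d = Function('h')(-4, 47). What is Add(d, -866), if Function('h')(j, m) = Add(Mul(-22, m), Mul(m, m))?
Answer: 309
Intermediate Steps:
Function('h')(j, m) = Add(Pow(m, 2), Mul(-22, m)) (Function('h')(j, m) = Add(Mul(-22, m), Pow(m, 2)) = Add(Pow(m, 2), Mul(-22, m)))
d = 1175 (d = Mul(47, Add(-22, 47)) = Mul(47, 25) = 1175)
Add(d, -866) = Add(1175, -866) = 309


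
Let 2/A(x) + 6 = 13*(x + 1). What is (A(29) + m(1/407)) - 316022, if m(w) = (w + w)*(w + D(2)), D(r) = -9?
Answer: -10050957069935/31804608 ≈ -3.1602e+5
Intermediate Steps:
A(x) = 2/(7 + 13*x) (A(x) = 2/(-6 + 13*(x + 1)) = 2/(-6 + 13*(1 + x)) = 2/(-6 + (13 + 13*x)) = 2/(7 + 13*x))
m(w) = 2*w*(-9 + w) (m(w) = (w + w)*(w - 9) = (2*w)*(-9 + w) = 2*w*(-9 + w))
(A(29) + m(1/407)) - 316022 = (2/(7 + 13*29) + 2*(-9 + 1/407)/407) - 316022 = (2/(7 + 377) + 2*(1/407)*(-9 + 1/407)) - 316022 = (2/384 + 2*(1/407)*(-3662/407)) - 316022 = (2*(1/384) - 7324/165649) - 316022 = (1/192 - 7324/165649) - 316022 = -1240559/31804608 - 316022 = -10050957069935/31804608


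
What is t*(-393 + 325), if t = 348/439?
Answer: -23664/439 ≈ -53.904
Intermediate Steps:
t = 348/439 (t = 348*(1/439) = 348/439 ≈ 0.79271)
t*(-393 + 325) = 348*(-393 + 325)/439 = (348/439)*(-68) = -23664/439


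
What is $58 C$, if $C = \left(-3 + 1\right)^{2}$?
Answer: $232$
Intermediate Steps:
$C = 4$ ($C = \left(-2\right)^{2} = 4$)
$58 C = 58 \cdot 4 = 232$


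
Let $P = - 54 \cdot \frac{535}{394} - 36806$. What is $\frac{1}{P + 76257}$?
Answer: $\frac{197}{7757402} \approx 2.5395 \cdot 10^{-5}$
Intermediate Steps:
$P = - \frac{7265227}{197}$ ($P = - 54 \cdot 535 \cdot \frac{1}{394} - 36806 = \left(-54\right) \frac{535}{394} - 36806 = - \frac{14445}{197} - 36806 = - \frac{7265227}{197} \approx -36879.0$)
$\frac{1}{P + 76257} = \frac{1}{- \frac{7265227}{197} + 76257} = \frac{1}{\frac{7757402}{197}} = \frac{197}{7757402}$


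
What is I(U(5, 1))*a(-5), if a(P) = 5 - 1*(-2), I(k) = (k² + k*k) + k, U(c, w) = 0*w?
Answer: 0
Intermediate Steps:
U(c, w) = 0
I(k) = k + 2*k² (I(k) = (k² + k²) + k = 2*k² + k = k + 2*k²)
a(P) = 7 (a(P) = 5 + 2 = 7)
I(U(5, 1))*a(-5) = (0*(1 + 2*0))*7 = (0*(1 + 0))*7 = (0*1)*7 = 0*7 = 0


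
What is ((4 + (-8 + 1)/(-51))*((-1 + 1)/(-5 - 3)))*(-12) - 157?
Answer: -157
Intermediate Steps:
((4 + (-8 + 1)/(-51))*((-1 + 1)/(-5 - 3)))*(-12) - 157 = ((4 - 7*(-1/51))*(0/(-8)))*(-12) - 157 = ((4 + 7/51)*(0*(-⅛)))*(-12) - 157 = ((211/51)*0)*(-12) - 157 = 0*(-12) - 157 = 0 - 157 = -157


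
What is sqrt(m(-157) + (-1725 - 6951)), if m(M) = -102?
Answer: I*sqrt(8778) ≈ 93.691*I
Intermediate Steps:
sqrt(m(-157) + (-1725 - 6951)) = sqrt(-102 + (-1725 - 6951)) = sqrt(-102 - 8676) = sqrt(-8778) = I*sqrt(8778)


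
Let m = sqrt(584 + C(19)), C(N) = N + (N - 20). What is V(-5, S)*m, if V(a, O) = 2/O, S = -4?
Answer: -sqrt(602)/2 ≈ -12.268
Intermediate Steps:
C(N) = -20 + 2*N (C(N) = N + (-20 + N) = -20 + 2*N)
m = sqrt(602) (m = sqrt(584 + (-20 + 2*19)) = sqrt(584 + (-20 + 38)) = sqrt(584 + 18) = sqrt(602) ≈ 24.536)
V(-5, S)*m = (2/(-4))*sqrt(602) = (2*(-1/4))*sqrt(602) = -sqrt(602)/2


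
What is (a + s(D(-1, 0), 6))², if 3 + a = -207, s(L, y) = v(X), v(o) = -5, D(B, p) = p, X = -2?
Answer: 46225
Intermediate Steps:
s(L, y) = -5
a = -210 (a = -3 - 207 = -210)
(a + s(D(-1, 0), 6))² = (-210 - 5)² = (-215)² = 46225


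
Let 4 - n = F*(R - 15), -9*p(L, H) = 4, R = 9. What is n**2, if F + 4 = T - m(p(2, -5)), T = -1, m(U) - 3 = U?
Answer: 15376/9 ≈ 1708.4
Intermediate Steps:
p(L, H) = -4/9 (p(L, H) = -1/9*4 = -4/9)
m(U) = 3 + U
F = -68/9 (F = -4 + (-1 - (3 - 4/9)) = -4 + (-1 - 1*23/9) = -4 + (-1 - 23/9) = -4 - 32/9 = -68/9 ≈ -7.5556)
n = -124/3 (n = 4 - (-68)*(9 - 15)/9 = 4 - (-68)*(-6)/9 = 4 - 1*136/3 = 4 - 136/3 = -124/3 ≈ -41.333)
n**2 = (-124/3)**2 = 15376/9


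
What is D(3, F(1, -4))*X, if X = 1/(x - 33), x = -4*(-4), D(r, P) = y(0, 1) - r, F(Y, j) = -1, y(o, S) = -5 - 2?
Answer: 10/17 ≈ 0.58823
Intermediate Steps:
y(o, S) = -7
D(r, P) = -7 - r
x = 16
X = -1/17 (X = 1/(16 - 33) = 1/(-17) = -1/17 ≈ -0.058824)
D(3, F(1, -4))*X = (-7 - 1*3)*(-1/17) = (-7 - 3)*(-1/17) = -10*(-1/17) = 10/17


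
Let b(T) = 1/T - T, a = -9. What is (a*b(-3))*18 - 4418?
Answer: -4850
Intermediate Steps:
(a*b(-3))*18 - 4418 = -9*(1/(-3) - 1*(-3))*18 - 4418 = -9*(-1/3 + 3)*18 - 4418 = -9*8/3*18 - 4418 = -24*18 - 4418 = -432 - 4418 = -4850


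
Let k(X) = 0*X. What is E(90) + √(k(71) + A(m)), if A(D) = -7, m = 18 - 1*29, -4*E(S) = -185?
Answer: 185/4 + I*√7 ≈ 46.25 + 2.6458*I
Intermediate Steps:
E(S) = 185/4 (E(S) = -¼*(-185) = 185/4)
k(X) = 0
m = -11 (m = 18 - 29 = -11)
E(90) + √(k(71) + A(m)) = 185/4 + √(0 - 7) = 185/4 + √(-7) = 185/4 + I*√7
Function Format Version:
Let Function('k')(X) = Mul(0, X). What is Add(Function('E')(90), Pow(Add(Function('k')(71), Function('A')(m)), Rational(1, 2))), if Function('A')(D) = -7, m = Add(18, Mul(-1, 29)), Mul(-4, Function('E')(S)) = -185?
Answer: Add(Rational(185, 4), Mul(I, Pow(7, Rational(1, 2)))) ≈ Add(46.250, Mul(2.6458, I))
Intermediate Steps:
Function('E')(S) = Rational(185, 4) (Function('E')(S) = Mul(Rational(-1, 4), -185) = Rational(185, 4))
Function('k')(X) = 0
m = -11 (m = Add(18, -29) = -11)
Add(Function('E')(90), Pow(Add(Function('k')(71), Function('A')(m)), Rational(1, 2))) = Add(Rational(185, 4), Pow(Add(0, -7), Rational(1, 2))) = Add(Rational(185, 4), Pow(-7, Rational(1, 2))) = Add(Rational(185, 4), Mul(I, Pow(7, Rational(1, 2))))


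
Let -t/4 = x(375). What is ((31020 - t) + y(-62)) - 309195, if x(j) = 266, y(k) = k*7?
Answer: -277545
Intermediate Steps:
y(k) = 7*k
t = -1064 (t = -4*266 = -1064)
((31020 - t) + y(-62)) - 309195 = ((31020 - 1*(-1064)) + 7*(-62)) - 309195 = ((31020 + 1064) - 434) - 309195 = (32084 - 434) - 309195 = 31650 - 309195 = -277545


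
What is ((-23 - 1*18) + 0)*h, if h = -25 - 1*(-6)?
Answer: 779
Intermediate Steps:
h = -19 (h = -25 + 6 = -19)
((-23 - 1*18) + 0)*h = ((-23 - 1*18) + 0)*(-19) = ((-23 - 18) + 0)*(-19) = (-41 + 0)*(-19) = -41*(-19) = 779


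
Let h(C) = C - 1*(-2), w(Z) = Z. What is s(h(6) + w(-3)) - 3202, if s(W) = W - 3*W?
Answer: -3212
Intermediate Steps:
h(C) = 2 + C (h(C) = C + 2 = 2 + C)
s(W) = -2*W
s(h(6) + w(-3)) - 3202 = -2*((2 + 6) - 3) - 3202 = -2*(8 - 3) - 3202 = -2*5 - 3202 = -10 - 3202 = -3212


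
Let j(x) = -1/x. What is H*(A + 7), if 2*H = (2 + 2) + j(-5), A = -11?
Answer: -42/5 ≈ -8.4000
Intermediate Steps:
H = 21/10 (H = ((2 + 2) - 1/(-5))/2 = (4 - 1*(-⅕))/2 = (4 + ⅕)/2 = (½)*(21/5) = 21/10 ≈ 2.1000)
H*(A + 7) = 21*(-11 + 7)/10 = (21/10)*(-4) = -42/5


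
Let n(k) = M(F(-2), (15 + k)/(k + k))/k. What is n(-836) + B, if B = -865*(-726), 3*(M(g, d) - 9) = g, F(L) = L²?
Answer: 1574998889/2508 ≈ 6.2799e+5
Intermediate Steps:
M(g, d) = 9 + g/3
B = 627990
n(k) = 31/(3*k) (n(k) = (9 + (⅓)*(-2)²)/k = (9 + (⅓)*4)/k = (9 + 4/3)/k = 31/(3*k))
n(-836) + B = (31/3)/(-836) + 627990 = (31/3)*(-1/836) + 627990 = -31/2508 + 627990 = 1574998889/2508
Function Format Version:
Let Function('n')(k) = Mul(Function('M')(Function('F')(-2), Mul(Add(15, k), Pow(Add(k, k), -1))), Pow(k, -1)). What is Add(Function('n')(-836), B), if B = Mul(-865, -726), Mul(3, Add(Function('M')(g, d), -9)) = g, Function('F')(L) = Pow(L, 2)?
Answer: Rational(1574998889, 2508) ≈ 6.2799e+5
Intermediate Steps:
Function('M')(g, d) = Add(9, Mul(Rational(1, 3), g))
B = 627990
Function('n')(k) = Mul(Rational(31, 3), Pow(k, -1)) (Function('n')(k) = Mul(Add(9, Mul(Rational(1, 3), Pow(-2, 2))), Pow(k, -1)) = Mul(Add(9, Mul(Rational(1, 3), 4)), Pow(k, -1)) = Mul(Add(9, Rational(4, 3)), Pow(k, -1)) = Mul(Rational(31, 3), Pow(k, -1)))
Add(Function('n')(-836), B) = Add(Mul(Rational(31, 3), Pow(-836, -1)), 627990) = Add(Mul(Rational(31, 3), Rational(-1, 836)), 627990) = Add(Rational(-31, 2508), 627990) = Rational(1574998889, 2508)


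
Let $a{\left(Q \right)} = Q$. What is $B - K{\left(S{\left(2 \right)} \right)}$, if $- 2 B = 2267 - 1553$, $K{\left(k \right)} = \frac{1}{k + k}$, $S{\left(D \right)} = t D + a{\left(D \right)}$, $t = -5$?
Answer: $- \frac{5711}{16} \approx -356.94$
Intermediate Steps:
$S{\left(D \right)} = - 4 D$ ($S{\left(D \right)} = - 5 D + D = - 4 D$)
$K{\left(k \right)} = \frac{1}{2 k}$
$B = -357$ ($B = - \frac{2267 - 1553}{2} = \left(- \frac{1}{2}\right) 714 = -357$)
$B - K{\left(S{\left(2 \right)} \right)} = -357 - \frac{1}{2 \left(\left(-4\right) 2\right)} = -357 - \frac{1}{2 \left(-8\right)} = -357 - \frac{1}{2} \left(- \frac{1}{8}\right) = -357 - - \frac{1}{16} = -357 + \frac{1}{16} = - \frac{5711}{16}$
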